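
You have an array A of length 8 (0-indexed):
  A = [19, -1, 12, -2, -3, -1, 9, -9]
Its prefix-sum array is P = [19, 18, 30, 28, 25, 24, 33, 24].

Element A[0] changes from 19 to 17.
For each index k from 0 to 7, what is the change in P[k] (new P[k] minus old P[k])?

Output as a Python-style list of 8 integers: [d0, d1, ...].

Answer: [-2, -2, -2, -2, -2, -2, -2, -2]

Derivation:
Element change: A[0] 19 -> 17, delta = -2
For k < 0: P[k] unchanged, delta_P[k] = 0
For k >= 0: P[k] shifts by exactly -2
Delta array: [-2, -2, -2, -2, -2, -2, -2, -2]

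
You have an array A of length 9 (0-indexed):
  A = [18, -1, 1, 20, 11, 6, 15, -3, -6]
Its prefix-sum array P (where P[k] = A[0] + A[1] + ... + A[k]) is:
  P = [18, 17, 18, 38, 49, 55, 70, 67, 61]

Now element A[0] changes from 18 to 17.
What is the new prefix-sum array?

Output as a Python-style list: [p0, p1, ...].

Answer: [17, 16, 17, 37, 48, 54, 69, 66, 60]

Derivation:
Change: A[0] 18 -> 17, delta = -1
P[k] for k < 0: unchanged (A[0] not included)
P[k] for k >= 0: shift by delta = -1
  P[0] = 18 + -1 = 17
  P[1] = 17 + -1 = 16
  P[2] = 18 + -1 = 17
  P[3] = 38 + -1 = 37
  P[4] = 49 + -1 = 48
  P[5] = 55 + -1 = 54
  P[6] = 70 + -1 = 69
  P[7] = 67 + -1 = 66
  P[8] = 61 + -1 = 60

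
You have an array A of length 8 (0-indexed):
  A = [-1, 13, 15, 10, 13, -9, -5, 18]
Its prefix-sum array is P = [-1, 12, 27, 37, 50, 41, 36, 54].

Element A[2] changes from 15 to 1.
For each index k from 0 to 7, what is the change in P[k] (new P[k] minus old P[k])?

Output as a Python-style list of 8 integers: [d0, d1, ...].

Answer: [0, 0, -14, -14, -14, -14, -14, -14]

Derivation:
Element change: A[2] 15 -> 1, delta = -14
For k < 2: P[k] unchanged, delta_P[k] = 0
For k >= 2: P[k] shifts by exactly -14
Delta array: [0, 0, -14, -14, -14, -14, -14, -14]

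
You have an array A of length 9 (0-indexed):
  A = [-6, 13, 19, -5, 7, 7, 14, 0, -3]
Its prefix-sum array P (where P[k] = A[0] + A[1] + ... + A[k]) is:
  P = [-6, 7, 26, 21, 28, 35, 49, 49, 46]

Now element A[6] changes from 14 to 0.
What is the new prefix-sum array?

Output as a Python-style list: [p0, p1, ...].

Answer: [-6, 7, 26, 21, 28, 35, 35, 35, 32]

Derivation:
Change: A[6] 14 -> 0, delta = -14
P[k] for k < 6: unchanged (A[6] not included)
P[k] for k >= 6: shift by delta = -14
  P[0] = -6 + 0 = -6
  P[1] = 7 + 0 = 7
  P[2] = 26 + 0 = 26
  P[3] = 21 + 0 = 21
  P[4] = 28 + 0 = 28
  P[5] = 35 + 0 = 35
  P[6] = 49 + -14 = 35
  P[7] = 49 + -14 = 35
  P[8] = 46 + -14 = 32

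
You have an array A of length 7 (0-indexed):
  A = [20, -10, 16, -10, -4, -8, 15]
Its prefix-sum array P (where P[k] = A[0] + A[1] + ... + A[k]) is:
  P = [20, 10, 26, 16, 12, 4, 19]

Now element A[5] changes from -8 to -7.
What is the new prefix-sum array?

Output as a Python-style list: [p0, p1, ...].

Answer: [20, 10, 26, 16, 12, 5, 20]

Derivation:
Change: A[5] -8 -> -7, delta = 1
P[k] for k < 5: unchanged (A[5] not included)
P[k] for k >= 5: shift by delta = 1
  P[0] = 20 + 0 = 20
  P[1] = 10 + 0 = 10
  P[2] = 26 + 0 = 26
  P[3] = 16 + 0 = 16
  P[4] = 12 + 0 = 12
  P[5] = 4 + 1 = 5
  P[6] = 19 + 1 = 20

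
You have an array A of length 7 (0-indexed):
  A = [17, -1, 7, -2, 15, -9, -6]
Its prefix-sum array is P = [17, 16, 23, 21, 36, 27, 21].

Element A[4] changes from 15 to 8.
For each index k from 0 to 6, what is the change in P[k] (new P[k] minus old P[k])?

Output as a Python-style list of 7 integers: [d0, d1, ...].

Element change: A[4] 15 -> 8, delta = -7
For k < 4: P[k] unchanged, delta_P[k] = 0
For k >= 4: P[k] shifts by exactly -7
Delta array: [0, 0, 0, 0, -7, -7, -7]

Answer: [0, 0, 0, 0, -7, -7, -7]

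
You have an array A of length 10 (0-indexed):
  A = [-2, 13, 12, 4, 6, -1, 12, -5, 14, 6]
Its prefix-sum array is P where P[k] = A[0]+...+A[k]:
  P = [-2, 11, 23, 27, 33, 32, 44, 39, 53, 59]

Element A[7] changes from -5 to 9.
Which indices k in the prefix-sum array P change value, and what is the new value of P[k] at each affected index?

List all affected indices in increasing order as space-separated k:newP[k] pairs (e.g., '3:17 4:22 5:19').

Answer: 7:53 8:67 9:73

Derivation:
P[k] = A[0] + ... + A[k]
P[k] includes A[7] iff k >= 7
Affected indices: 7, 8, ..., 9; delta = 14
  P[7]: 39 + 14 = 53
  P[8]: 53 + 14 = 67
  P[9]: 59 + 14 = 73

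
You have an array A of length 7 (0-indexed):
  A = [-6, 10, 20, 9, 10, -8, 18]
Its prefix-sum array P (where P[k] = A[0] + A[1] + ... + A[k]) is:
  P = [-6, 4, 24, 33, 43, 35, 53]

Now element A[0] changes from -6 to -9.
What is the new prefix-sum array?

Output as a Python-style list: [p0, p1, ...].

Change: A[0] -6 -> -9, delta = -3
P[k] for k < 0: unchanged (A[0] not included)
P[k] for k >= 0: shift by delta = -3
  P[0] = -6 + -3 = -9
  P[1] = 4 + -3 = 1
  P[2] = 24 + -3 = 21
  P[3] = 33 + -3 = 30
  P[4] = 43 + -3 = 40
  P[5] = 35 + -3 = 32
  P[6] = 53 + -3 = 50

Answer: [-9, 1, 21, 30, 40, 32, 50]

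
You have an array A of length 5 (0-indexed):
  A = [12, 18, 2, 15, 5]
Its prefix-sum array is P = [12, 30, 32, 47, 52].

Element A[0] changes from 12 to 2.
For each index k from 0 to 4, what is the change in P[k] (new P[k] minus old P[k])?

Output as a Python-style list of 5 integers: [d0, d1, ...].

Answer: [-10, -10, -10, -10, -10]

Derivation:
Element change: A[0] 12 -> 2, delta = -10
For k < 0: P[k] unchanged, delta_P[k] = 0
For k >= 0: P[k] shifts by exactly -10
Delta array: [-10, -10, -10, -10, -10]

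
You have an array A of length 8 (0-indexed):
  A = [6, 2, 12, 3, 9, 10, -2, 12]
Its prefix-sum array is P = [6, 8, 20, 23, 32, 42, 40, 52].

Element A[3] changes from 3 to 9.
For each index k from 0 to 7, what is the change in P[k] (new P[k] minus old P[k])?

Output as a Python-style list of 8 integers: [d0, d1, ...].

Answer: [0, 0, 0, 6, 6, 6, 6, 6]

Derivation:
Element change: A[3] 3 -> 9, delta = 6
For k < 3: P[k] unchanged, delta_P[k] = 0
For k >= 3: P[k] shifts by exactly 6
Delta array: [0, 0, 0, 6, 6, 6, 6, 6]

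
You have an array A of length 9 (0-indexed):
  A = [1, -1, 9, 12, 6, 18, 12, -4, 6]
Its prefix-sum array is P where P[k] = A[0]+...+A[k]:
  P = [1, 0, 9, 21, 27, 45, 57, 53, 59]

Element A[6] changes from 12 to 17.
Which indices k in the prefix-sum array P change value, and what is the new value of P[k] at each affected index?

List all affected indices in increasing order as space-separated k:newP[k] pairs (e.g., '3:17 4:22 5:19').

Answer: 6:62 7:58 8:64

Derivation:
P[k] = A[0] + ... + A[k]
P[k] includes A[6] iff k >= 6
Affected indices: 6, 7, ..., 8; delta = 5
  P[6]: 57 + 5 = 62
  P[7]: 53 + 5 = 58
  P[8]: 59 + 5 = 64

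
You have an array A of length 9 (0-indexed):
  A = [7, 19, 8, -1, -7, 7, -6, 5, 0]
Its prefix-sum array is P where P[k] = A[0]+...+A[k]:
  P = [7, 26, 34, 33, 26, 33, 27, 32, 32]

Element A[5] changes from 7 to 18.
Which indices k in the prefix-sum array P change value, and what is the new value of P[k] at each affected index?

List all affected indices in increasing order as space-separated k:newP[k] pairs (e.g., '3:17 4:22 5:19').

P[k] = A[0] + ... + A[k]
P[k] includes A[5] iff k >= 5
Affected indices: 5, 6, ..., 8; delta = 11
  P[5]: 33 + 11 = 44
  P[6]: 27 + 11 = 38
  P[7]: 32 + 11 = 43
  P[8]: 32 + 11 = 43

Answer: 5:44 6:38 7:43 8:43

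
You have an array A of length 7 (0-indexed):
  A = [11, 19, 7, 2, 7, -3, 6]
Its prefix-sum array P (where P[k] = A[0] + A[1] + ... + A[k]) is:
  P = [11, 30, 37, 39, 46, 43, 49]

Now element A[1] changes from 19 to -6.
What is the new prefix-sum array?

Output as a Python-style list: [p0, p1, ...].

Answer: [11, 5, 12, 14, 21, 18, 24]

Derivation:
Change: A[1] 19 -> -6, delta = -25
P[k] for k < 1: unchanged (A[1] not included)
P[k] for k >= 1: shift by delta = -25
  P[0] = 11 + 0 = 11
  P[1] = 30 + -25 = 5
  P[2] = 37 + -25 = 12
  P[3] = 39 + -25 = 14
  P[4] = 46 + -25 = 21
  P[5] = 43 + -25 = 18
  P[6] = 49 + -25 = 24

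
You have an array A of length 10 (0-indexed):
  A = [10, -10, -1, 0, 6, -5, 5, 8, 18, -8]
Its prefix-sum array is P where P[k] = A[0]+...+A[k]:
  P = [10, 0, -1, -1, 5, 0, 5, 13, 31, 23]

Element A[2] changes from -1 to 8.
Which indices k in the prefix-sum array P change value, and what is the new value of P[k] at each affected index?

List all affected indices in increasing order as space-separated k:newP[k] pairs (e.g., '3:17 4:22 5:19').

Answer: 2:8 3:8 4:14 5:9 6:14 7:22 8:40 9:32

Derivation:
P[k] = A[0] + ... + A[k]
P[k] includes A[2] iff k >= 2
Affected indices: 2, 3, ..., 9; delta = 9
  P[2]: -1 + 9 = 8
  P[3]: -1 + 9 = 8
  P[4]: 5 + 9 = 14
  P[5]: 0 + 9 = 9
  P[6]: 5 + 9 = 14
  P[7]: 13 + 9 = 22
  P[8]: 31 + 9 = 40
  P[9]: 23 + 9 = 32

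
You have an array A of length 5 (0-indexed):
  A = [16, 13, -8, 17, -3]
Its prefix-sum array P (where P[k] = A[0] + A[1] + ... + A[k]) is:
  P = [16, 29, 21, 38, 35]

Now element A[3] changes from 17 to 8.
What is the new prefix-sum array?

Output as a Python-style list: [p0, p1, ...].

Answer: [16, 29, 21, 29, 26]

Derivation:
Change: A[3] 17 -> 8, delta = -9
P[k] for k < 3: unchanged (A[3] not included)
P[k] for k >= 3: shift by delta = -9
  P[0] = 16 + 0 = 16
  P[1] = 29 + 0 = 29
  P[2] = 21 + 0 = 21
  P[3] = 38 + -9 = 29
  P[4] = 35 + -9 = 26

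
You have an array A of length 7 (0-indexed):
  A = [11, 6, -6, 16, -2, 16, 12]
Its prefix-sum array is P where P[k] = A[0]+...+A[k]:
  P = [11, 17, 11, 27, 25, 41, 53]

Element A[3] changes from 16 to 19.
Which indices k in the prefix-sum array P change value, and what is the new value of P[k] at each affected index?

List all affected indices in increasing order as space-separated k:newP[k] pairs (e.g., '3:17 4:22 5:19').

P[k] = A[0] + ... + A[k]
P[k] includes A[3] iff k >= 3
Affected indices: 3, 4, ..., 6; delta = 3
  P[3]: 27 + 3 = 30
  P[4]: 25 + 3 = 28
  P[5]: 41 + 3 = 44
  P[6]: 53 + 3 = 56

Answer: 3:30 4:28 5:44 6:56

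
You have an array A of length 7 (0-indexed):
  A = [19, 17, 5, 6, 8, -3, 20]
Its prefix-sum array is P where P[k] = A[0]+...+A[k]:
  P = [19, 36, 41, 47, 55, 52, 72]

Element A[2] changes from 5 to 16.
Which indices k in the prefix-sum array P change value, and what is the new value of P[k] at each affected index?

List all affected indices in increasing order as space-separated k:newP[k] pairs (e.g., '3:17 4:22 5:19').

Answer: 2:52 3:58 4:66 5:63 6:83

Derivation:
P[k] = A[0] + ... + A[k]
P[k] includes A[2] iff k >= 2
Affected indices: 2, 3, ..., 6; delta = 11
  P[2]: 41 + 11 = 52
  P[3]: 47 + 11 = 58
  P[4]: 55 + 11 = 66
  P[5]: 52 + 11 = 63
  P[6]: 72 + 11 = 83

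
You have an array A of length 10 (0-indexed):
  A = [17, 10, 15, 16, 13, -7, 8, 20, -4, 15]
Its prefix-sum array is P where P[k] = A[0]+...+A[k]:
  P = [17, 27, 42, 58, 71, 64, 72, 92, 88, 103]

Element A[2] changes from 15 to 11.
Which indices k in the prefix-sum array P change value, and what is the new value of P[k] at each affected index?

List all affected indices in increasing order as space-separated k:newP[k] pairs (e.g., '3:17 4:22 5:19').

Answer: 2:38 3:54 4:67 5:60 6:68 7:88 8:84 9:99

Derivation:
P[k] = A[0] + ... + A[k]
P[k] includes A[2] iff k >= 2
Affected indices: 2, 3, ..., 9; delta = -4
  P[2]: 42 + -4 = 38
  P[3]: 58 + -4 = 54
  P[4]: 71 + -4 = 67
  P[5]: 64 + -4 = 60
  P[6]: 72 + -4 = 68
  P[7]: 92 + -4 = 88
  P[8]: 88 + -4 = 84
  P[9]: 103 + -4 = 99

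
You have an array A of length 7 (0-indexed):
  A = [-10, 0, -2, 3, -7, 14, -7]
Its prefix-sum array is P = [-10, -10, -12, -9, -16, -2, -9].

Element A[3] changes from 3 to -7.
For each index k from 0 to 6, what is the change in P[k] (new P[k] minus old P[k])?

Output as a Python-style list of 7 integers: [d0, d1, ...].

Element change: A[3] 3 -> -7, delta = -10
For k < 3: P[k] unchanged, delta_P[k] = 0
For k >= 3: P[k] shifts by exactly -10
Delta array: [0, 0, 0, -10, -10, -10, -10]

Answer: [0, 0, 0, -10, -10, -10, -10]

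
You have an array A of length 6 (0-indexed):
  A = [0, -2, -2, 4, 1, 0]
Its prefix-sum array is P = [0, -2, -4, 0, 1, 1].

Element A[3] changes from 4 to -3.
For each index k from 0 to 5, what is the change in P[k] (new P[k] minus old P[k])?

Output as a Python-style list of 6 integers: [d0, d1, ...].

Element change: A[3] 4 -> -3, delta = -7
For k < 3: P[k] unchanged, delta_P[k] = 0
For k >= 3: P[k] shifts by exactly -7
Delta array: [0, 0, 0, -7, -7, -7]

Answer: [0, 0, 0, -7, -7, -7]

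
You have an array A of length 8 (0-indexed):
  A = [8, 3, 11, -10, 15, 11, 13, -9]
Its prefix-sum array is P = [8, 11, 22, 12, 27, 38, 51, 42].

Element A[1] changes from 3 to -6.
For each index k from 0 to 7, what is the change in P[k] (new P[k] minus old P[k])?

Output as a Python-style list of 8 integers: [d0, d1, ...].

Element change: A[1] 3 -> -6, delta = -9
For k < 1: P[k] unchanged, delta_P[k] = 0
For k >= 1: P[k] shifts by exactly -9
Delta array: [0, -9, -9, -9, -9, -9, -9, -9]

Answer: [0, -9, -9, -9, -9, -9, -9, -9]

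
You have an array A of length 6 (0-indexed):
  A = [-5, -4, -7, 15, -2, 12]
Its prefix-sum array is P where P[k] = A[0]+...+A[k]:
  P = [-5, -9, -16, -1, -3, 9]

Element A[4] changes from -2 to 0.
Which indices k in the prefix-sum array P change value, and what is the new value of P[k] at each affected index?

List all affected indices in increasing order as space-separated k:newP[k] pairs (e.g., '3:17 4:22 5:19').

P[k] = A[0] + ... + A[k]
P[k] includes A[4] iff k >= 4
Affected indices: 4, 5, ..., 5; delta = 2
  P[4]: -3 + 2 = -1
  P[5]: 9 + 2 = 11

Answer: 4:-1 5:11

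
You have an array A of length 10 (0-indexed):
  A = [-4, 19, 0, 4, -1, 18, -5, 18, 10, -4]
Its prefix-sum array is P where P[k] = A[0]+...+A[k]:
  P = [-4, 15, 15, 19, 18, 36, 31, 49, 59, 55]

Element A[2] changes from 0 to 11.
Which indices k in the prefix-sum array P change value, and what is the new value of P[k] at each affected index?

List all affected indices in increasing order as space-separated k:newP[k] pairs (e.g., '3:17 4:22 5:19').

P[k] = A[0] + ... + A[k]
P[k] includes A[2] iff k >= 2
Affected indices: 2, 3, ..., 9; delta = 11
  P[2]: 15 + 11 = 26
  P[3]: 19 + 11 = 30
  P[4]: 18 + 11 = 29
  P[5]: 36 + 11 = 47
  P[6]: 31 + 11 = 42
  P[7]: 49 + 11 = 60
  P[8]: 59 + 11 = 70
  P[9]: 55 + 11 = 66

Answer: 2:26 3:30 4:29 5:47 6:42 7:60 8:70 9:66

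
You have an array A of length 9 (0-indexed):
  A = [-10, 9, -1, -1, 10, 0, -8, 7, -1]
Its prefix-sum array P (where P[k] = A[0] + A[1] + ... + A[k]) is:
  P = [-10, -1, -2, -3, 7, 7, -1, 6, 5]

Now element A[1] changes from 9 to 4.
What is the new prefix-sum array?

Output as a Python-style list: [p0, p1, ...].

Answer: [-10, -6, -7, -8, 2, 2, -6, 1, 0]

Derivation:
Change: A[1] 9 -> 4, delta = -5
P[k] for k < 1: unchanged (A[1] not included)
P[k] for k >= 1: shift by delta = -5
  P[0] = -10 + 0 = -10
  P[1] = -1 + -5 = -6
  P[2] = -2 + -5 = -7
  P[3] = -3 + -5 = -8
  P[4] = 7 + -5 = 2
  P[5] = 7 + -5 = 2
  P[6] = -1 + -5 = -6
  P[7] = 6 + -5 = 1
  P[8] = 5 + -5 = 0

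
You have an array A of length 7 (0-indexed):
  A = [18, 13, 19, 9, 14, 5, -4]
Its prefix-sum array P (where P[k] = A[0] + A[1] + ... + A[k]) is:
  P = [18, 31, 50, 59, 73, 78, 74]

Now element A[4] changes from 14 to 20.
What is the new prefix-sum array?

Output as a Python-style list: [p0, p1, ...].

Change: A[4] 14 -> 20, delta = 6
P[k] for k < 4: unchanged (A[4] not included)
P[k] for k >= 4: shift by delta = 6
  P[0] = 18 + 0 = 18
  P[1] = 31 + 0 = 31
  P[2] = 50 + 0 = 50
  P[3] = 59 + 0 = 59
  P[4] = 73 + 6 = 79
  P[5] = 78 + 6 = 84
  P[6] = 74 + 6 = 80

Answer: [18, 31, 50, 59, 79, 84, 80]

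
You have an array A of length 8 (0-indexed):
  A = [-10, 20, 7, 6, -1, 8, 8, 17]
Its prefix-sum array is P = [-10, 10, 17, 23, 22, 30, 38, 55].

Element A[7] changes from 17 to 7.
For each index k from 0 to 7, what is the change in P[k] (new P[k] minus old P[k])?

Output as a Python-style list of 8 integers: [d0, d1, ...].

Element change: A[7] 17 -> 7, delta = -10
For k < 7: P[k] unchanged, delta_P[k] = 0
For k >= 7: P[k] shifts by exactly -10
Delta array: [0, 0, 0, 0, 0, 0, 0, -10]

Answer: [0, 0, 0, 0, 0, 0, 0, -10]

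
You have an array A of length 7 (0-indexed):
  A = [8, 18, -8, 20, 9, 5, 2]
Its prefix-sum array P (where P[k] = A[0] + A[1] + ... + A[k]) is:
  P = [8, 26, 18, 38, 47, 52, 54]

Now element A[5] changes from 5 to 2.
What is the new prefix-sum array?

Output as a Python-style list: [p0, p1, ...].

Change: A[5] 5 -> 2, delta = -3
P[k] for k < 5: unchanged (A[5] not included)
P[k] for k >= 5: shift by delta = -3
  P[0] = 8 + 0 = 8
  P[1] = 26 + 0 = 26
  P[2] = 18 + 0 = 18
  P[3] = 38 + 0 = 38
  P[4] = 47 + 0 = 47
  P[5] = 52 + -3 = 49
  P[6] = 54 + -3 = 51

Answer: [8, 26, 18, 38, 47, 49, 51]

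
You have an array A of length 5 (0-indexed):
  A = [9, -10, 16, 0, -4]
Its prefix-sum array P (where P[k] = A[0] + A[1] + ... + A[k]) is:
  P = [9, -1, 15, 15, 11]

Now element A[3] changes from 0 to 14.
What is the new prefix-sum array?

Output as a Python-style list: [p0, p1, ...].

Change: A[3] 0 -> 14, delta = 14
P[k] for k < 3: unchanged (A[3] not included)
P[k] for k >= 3: shift by delta = 14
  P[0] = 9 + 0 = 9
  P[1] = -1 + 0 = -1
  P[2] = 15 + 0 = 15
  P[3] = 15 + 14 = 29
  P[4] = 11 + 14 = 25

Answer: [9, -1, 15, 29, 25]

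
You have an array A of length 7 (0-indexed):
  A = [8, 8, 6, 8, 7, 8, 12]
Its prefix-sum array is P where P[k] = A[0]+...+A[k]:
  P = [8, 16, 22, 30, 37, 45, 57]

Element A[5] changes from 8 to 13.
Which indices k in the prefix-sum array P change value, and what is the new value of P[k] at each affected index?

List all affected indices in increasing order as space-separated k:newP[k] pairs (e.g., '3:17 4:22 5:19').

P[k] = A[0] + ... + A[k]
P[k] includes A[5] iff k >= 5
Affected indices: 5, 6, ..., 6; delta = 5
  P[5]: 45 + 5 = 50
  P[6]: 57 + 5 = 62

Answer: 5:50 6:62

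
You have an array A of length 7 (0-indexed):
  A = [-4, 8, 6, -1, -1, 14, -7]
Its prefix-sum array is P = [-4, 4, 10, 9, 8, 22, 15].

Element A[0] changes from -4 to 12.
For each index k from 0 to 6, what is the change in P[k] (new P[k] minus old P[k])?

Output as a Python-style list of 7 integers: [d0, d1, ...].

Answer: [16, 16, 16, 16, 16, 16, 16]

Derivation:
Element change: A[0] -4 -> 12, delta = 16
For k < 0: P[k] unchanged, delta_P[k] = 0
For k >= 0: P[k] shifts by exactly 16
Delta array: [16, 16, 16, 16, 16, 16, 16]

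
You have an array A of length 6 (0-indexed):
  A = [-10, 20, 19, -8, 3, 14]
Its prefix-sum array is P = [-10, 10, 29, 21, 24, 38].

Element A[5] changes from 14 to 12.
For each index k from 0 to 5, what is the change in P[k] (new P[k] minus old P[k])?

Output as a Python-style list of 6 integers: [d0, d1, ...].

Element change: A[5] 14 -> 12, delta = -2
For k < 5: P[k] unchanged, delta_P[k] = 0
For k >= 5: P[k] shifts by exactly -2
Delta array: [0, 0, 0, 0, 0, -2]

Answer: [0, 0, 0, 0, 0, -2]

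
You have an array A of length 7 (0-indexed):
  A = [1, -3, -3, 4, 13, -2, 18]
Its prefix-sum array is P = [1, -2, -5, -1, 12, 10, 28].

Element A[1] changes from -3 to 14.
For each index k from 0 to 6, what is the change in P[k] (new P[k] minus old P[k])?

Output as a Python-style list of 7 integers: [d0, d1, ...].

Element change: A[1] -3 -> 14, delta = 17
For k < 1: P[k] unchanged, delta_P[k] = 0
For k >= 1: P[k] shifts by exactly 17
Delta array: [0, 17, 17, 17, 17, 17, 17]

Answer: [0, 17, 17, 17, 17, 17, 17]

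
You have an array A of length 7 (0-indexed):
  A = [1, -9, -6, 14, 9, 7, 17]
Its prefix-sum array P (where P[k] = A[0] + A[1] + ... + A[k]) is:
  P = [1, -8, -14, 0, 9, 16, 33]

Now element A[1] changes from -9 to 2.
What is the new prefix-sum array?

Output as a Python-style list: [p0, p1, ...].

Answer: [1, 3, -3, 11, 20, 27, 44]

Derivation:
Change: A[1] -9 -> 2, delta = 11
P[k] for k < 1: unchanged (A[1] not included)
P[k] for k >= 1: shift by delta = 11
  P[0] = 1 + 0 = 1
  P[1] = -8 + 11 = 3
  P[2] = -14 + 11 = -3
  P[3] = 0 + 11 = 11
  P[4] = 9 + 11 = 20
  P[5] = 16 + 11 = 27
  P[6] = 33 + 11 = 44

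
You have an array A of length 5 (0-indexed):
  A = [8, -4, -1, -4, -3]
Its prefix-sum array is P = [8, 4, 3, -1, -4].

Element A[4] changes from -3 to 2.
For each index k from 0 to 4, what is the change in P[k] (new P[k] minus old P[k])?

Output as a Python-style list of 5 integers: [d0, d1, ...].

Answer: [0, 0, 0, 0, 5]

Derivation:
Element change: A[4] -3 -> 2, delta = 5
For k < 4: P[k] unchanged, delta_P[k] = 0
For k >= 4: P[k] shifts by exactly 5
Delta array: [0, 0, 0, 0, 5]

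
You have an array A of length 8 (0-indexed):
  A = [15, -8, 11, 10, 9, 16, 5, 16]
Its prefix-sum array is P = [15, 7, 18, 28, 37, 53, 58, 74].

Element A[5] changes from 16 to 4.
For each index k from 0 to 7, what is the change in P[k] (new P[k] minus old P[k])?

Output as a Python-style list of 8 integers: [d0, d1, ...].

Answer: [0, 0, 0, 0, 0, -12, -12, -12]

Derivation:
Element change: A[5] 16 -> 4, delta = -12
For k < 5: P[k] unchanged, delta_P[k] = 0
For k >= 5: P[k] shifts by exactly -12
Delta array: [0, 0, 0, 0, 0, -12, -12, -12]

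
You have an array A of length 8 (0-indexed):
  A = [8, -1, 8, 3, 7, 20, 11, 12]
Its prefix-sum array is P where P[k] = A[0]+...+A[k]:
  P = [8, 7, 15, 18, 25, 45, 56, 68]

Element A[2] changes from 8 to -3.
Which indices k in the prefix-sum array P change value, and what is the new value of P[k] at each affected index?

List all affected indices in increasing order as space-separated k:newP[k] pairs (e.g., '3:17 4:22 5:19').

Answer: 2:4 3:7 4:14 5:34 6:45 7:57

Derivation:
P[k] = A[0] + ... + A[k]
P[k] includes A[2] iff k >= 2
Affected indices: 2, 3, ..., 7; delta = -11
  P[2]: 15 + -11 = 4
  P[3]: 18 + -11 = 7
  P[4]: 25 + -11 = 14
  P[5]: 45 + -11 = 34
  P[6]: 56 + -11 = 45
  P[7]: 68 + -11 = 57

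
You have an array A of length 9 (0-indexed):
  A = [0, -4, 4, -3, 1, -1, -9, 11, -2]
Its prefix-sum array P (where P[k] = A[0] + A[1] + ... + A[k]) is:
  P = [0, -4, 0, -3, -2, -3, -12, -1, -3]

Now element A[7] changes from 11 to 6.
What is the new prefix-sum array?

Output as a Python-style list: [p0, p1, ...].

Answer: [0, -4, 0, -3, -2, -3, -12, -6, -8]

Derivation:
Change: A[7] 11 -> 6, delta = -5
P[k] for k < 7: unchanged (A[7] not included)
P[k] for k >= 7: shift by delta = -5
  P[0] = 0 + 0 = 0
  P[1] = -4 + 0 = -4
  P[2] = 0 + 0 = 0
  P[3] = -3 + 0 = -3
  P[4] = -2 + 0 = -2
  P[5] = -3 + 0 = -3
  P[6] = -12 + 0 = -12
  P[7] = -1 + -5 = -6
  P[8] = -3 + -5 = -8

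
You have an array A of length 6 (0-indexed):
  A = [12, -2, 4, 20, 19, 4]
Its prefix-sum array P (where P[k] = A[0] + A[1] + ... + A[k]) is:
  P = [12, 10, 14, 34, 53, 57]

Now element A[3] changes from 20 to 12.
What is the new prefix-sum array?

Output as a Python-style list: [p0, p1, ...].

Answer: [12, 10, 14, 26, 45, 49]

Derivation:
Change: A[3] 20 -> 12, delta = -8
P[k] for k < 3: unchanged (A[3] not included)
P[k] for k >= 3: shift by delta = -8
  P[0] = 12 + 0 = 12
  P[1] = 10 + 0 = 10
  P[2] = 14 + 0 = 14
  P[3] = 34 + -8 = 26
  P[4] = 53 + -8 = 45
  P[5] = 57 + -8 = 49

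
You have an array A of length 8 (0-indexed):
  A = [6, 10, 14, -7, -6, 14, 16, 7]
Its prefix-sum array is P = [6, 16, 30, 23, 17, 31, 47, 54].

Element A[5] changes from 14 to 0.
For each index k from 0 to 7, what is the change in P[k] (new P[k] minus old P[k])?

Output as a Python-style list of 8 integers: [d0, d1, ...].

Element change: A[5] 14 -> 0, delta = -14
For k < 5: P[k] unchanged, delta_P[k] = 0
For k >= 5: P[k] shifts by exactly -14
Delta array: [0, 0, 0, 0, 0, -14, -14, -14]

Answer: [0, 0, 0, 0, 0, -14, -14, -14]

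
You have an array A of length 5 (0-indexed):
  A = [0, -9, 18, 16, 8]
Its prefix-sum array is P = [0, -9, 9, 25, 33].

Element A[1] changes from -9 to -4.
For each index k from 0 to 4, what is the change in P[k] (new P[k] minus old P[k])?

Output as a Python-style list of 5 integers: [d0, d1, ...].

Element change: A[1] -9 -> -4, delta = 5
For k < 1: P[k] unchanged, delta_P[k] = 0
For k >= 1: P[k] shifts by exactly 5
Delta array: [0, 5, 5, 5, 5]

Answer: [0, 5, 5, 5, 5]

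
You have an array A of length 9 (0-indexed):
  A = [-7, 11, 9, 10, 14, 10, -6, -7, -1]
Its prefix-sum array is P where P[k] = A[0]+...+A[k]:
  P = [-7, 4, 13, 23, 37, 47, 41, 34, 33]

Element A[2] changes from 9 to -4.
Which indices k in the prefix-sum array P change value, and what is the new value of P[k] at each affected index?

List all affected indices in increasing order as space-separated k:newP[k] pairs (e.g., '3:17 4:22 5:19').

P[k] = A[0] + ... + A[k]
P[k] includes A[2] iff k >= 2
Affected indices: 2, 3, ..., 8; delta = -13
  P[2]: 13 + -13 = 0
  P[3]: 23 + -13 = 10
  P[4]: 37 + -13 = 24
  P[5]: 47 + -13 = 34
  P[6]: 41 + -13 = 28
  P[7]: 34 + -13 = 21
  P[8]: 33 + -13 = 20

Answer: 2:0 3:10 4:24 5:34 6:28 7:21 8:20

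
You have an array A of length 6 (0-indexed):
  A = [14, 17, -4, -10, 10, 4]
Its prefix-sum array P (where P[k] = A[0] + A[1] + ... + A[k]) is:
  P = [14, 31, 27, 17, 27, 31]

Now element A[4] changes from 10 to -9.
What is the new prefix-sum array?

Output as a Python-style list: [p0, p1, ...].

Change: A[4] 10 -> -9, delta = -19
P[k] for k < 4: unchanged (A[4] not included)
P[k] for k >= 4: shift by delta = -19
  P[0] = 14 + 0 = 14
  P[1] = 31 + 0 = 31
  P[2] = 27 + 0 = 27
  P[3] = 17 + 0 = 17
  P[4] = 27 + -19 = 8
  P[5] = 31 + -19 = 12

Answer: [14, 31, 27, 17, 8, 12]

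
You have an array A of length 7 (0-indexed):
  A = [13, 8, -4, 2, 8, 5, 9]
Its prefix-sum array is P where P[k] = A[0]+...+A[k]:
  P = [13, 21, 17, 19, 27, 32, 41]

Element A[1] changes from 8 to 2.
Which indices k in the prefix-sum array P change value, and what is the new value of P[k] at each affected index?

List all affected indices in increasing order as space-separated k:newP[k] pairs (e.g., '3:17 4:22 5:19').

Answer: 1:15 2:11 3:13 4:21 5:26 6:35

Derivation:
P[k] = A[0] + ... + A[k]
P[k] includes A[1] iff k >= 1
Affected indices: 1, 2, ..., 6; delta = -6
  P[1]: 21 + -6 = 15
  P[2]: 17 + -6 = 11
  P[3]: 19 + -6 = 13
  P[4]: 27 + -6 = 21
  P[5]: 32 + -6 = 26
  P[6]: 41 + -6 = 35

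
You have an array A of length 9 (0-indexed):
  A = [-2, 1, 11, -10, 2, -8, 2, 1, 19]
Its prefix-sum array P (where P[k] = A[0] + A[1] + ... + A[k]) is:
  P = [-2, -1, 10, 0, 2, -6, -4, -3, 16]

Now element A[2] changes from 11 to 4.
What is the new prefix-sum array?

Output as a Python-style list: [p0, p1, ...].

Answer: [-2, -1, 3, -7, -5, -13, -11, -10, 9]

Derivation:
Change: A[2] 11 -> 4, delta = -7
P[k] for k < 2: unchanged (A[2] not included)
P[k] for k >= 2: shift by delta = -7
  P[0] = -2 + 0 = -2
  P[1] = -1 + 0 = -1
  P[2] = 10 + -7 = 3
  P[3] = 0 + -7 = -7
  P[4] = 2 + -7 = -5
  P[5] = -6 + -7 = -13
  P[6] = -4 + -7 = -11
  P[7] = -3 + -7 = -10
  P[8] = 16 + -7 = 9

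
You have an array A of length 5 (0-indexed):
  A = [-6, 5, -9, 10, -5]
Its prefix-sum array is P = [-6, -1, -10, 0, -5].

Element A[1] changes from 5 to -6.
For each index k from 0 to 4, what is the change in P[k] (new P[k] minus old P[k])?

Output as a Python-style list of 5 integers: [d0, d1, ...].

Answer: [0, -11, -11, -11, -11]

Derivation:
Element change: A[1] 5 -> -6, delta = -11
For k < 1: P[k] unchanged, delta_P[k] = 0
For k >= 1: P[k] shifts by exactly -11
Delta array: [0, -11, -11, -11, -11]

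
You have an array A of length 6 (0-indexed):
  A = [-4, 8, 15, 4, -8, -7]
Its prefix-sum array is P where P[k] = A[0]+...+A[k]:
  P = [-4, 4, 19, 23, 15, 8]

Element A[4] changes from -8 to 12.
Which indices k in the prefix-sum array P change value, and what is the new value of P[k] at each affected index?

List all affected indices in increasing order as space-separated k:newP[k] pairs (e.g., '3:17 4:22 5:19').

Answer: 4:35 5:28

Derivation:
P[k] = A[0] + ... + A[k]
P[k] includes A[4] iff k >= 4
Affected indices: 4, 5, ..., 5; delta = 20
  P[4]: 15 + 20 = 35
  P[5]: 8 + 20 = 28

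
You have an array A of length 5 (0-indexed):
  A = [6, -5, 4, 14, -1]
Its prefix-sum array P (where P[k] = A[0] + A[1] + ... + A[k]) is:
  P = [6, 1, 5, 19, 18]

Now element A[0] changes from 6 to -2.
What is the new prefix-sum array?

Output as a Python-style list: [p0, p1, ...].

Answer: [-2, -7, -3, 11, 10]

Derivation:
Change: A[0] 6 -> -2, delta = -8
P[k] for k < 0: unchanged (A[0] not included)
P[k] for k >= 0: shift by delta = -8
  P[0] = 6 + -8 = -2
  P[1] = 1 + -8 = -7
  P[2] = 5 + -8 = -3
  P[3] = 19 + -8 = 11
  P[4] = 18 + -8 = 10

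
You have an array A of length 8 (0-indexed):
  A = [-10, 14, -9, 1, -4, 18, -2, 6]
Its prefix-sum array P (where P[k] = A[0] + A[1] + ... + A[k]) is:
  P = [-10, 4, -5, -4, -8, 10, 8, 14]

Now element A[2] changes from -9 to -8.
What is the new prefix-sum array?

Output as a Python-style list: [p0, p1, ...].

Change: A[2] -9 -> -8, delta = 1
P[k] for k < 2: unchanged (A[2] not included)
P[k] for k >= 2: shift by delta = 1
  P[0] = -10 + 0 = -10
  P[1] = 4 + 0 = 4
  P[2] = -5 + 1 = -4
  P[3] = -4 + 1 = -3
  P[4] = -8 + 1 = -7
  P[5] = 10 + 1 = 11
  P[6] = 8 + 1 = 9
  P[7] = 14 + 1 = 15

Answer: [-10, 4, -4, -3, -7, 11, 9, 15]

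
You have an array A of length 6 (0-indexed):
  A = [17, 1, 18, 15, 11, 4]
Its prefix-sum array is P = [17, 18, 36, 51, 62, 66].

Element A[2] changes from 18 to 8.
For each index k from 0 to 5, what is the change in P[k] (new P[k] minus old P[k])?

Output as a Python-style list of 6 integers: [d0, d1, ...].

Element change: A[2] 18 -> 8, delta = -10
For k < 2: P[k] unchanged, delta_P[k] = 0
For k >= 2: P[k] shifts by exactly -10
Delta array: [0, 0, -10, -10, -10, -10]

Answer: [0, 0, -10, -10, -10, -10]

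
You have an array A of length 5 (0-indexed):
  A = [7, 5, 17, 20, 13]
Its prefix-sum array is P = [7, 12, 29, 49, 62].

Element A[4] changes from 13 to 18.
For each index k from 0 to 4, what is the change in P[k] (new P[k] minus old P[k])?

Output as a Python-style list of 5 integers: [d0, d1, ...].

Answer: [0, 0, 0, 0, 5]

Derivation:
Element change: A[4] 13 -> 18, delta = 5
For k < 4: P[k] unchanged, delta_P[k] = 0
For k >= 4: P[k] shifts by exactly 5
Delta array: [0, 0, 0, 0, 5]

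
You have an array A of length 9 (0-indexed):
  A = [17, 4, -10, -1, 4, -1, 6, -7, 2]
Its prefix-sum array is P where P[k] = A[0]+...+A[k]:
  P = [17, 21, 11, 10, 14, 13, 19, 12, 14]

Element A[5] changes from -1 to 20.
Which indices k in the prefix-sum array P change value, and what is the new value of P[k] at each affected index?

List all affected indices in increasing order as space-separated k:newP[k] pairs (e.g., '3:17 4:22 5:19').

Answer: 5:34 6:40 7:33 8:35

Derivation:
P[k] = A[0] + ... + A[k]
P[k] includes A[5] iff k >= 5
Affected indices: 5, 6, ..., 8; delta = 21
  P[5]: 13 + 21 = 34
  P[6]: 19 + 21 = 40
  P[7]: 12 + 21 = 33
  P[8]: 14 + 21 = 35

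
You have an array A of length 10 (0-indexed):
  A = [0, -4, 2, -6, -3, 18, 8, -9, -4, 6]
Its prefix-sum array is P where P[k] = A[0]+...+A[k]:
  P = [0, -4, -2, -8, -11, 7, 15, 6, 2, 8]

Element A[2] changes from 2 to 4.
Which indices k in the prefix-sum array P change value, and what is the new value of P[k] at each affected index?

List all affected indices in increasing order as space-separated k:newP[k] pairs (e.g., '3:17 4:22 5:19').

P[k] = A[0] + ... + A[k]
P[k] includes A[2] iff k >= 2
Affected indices: 2, 3, ..., 9; delta = 2
  P[2]: -2 + 2 = 0
  P[3]: -8 + 2 = -6
  P[4]: -11 + 2 = -9
  P[5]: 7 + 2 = 9
  P[6]: 15 + 2 = 17
  P[7]: 6 + 2 = 8
  P[8]: 2 + 2 = 4
  P[9]: 8 + 2 = 10

Answer: 2:0 3:-6 4:-9 5:9 6:17 7:8 8:4 9:10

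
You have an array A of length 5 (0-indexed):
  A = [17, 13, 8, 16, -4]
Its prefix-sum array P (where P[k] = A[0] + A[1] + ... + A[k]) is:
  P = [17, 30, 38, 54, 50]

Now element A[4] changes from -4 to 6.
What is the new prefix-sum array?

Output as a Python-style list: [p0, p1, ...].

Answer: [17, 30, 38, 54, 60]

Derivation:
Change: A[4] -4 -> 6, delta = 10
P[k] for k < 4: unchanged (A[4] not included)
P[k] for k >= 4: shift by delta = 10
  P[0] = 17 + 0 = 17
  P[1] = 30 + 0 = 30
  P[2] = 38 + 0 = 38
  P[3] = 54 + 0 = 54
  P[4] = 50 + 10 = 60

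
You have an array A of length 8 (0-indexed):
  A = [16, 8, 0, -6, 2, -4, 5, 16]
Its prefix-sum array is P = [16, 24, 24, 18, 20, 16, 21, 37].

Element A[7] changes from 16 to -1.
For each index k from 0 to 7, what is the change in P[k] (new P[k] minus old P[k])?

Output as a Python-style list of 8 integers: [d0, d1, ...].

Answer: [0, 0, 0, 0, 0, 0, 0, -17]

Derivation:
Element change: A[7] 16 -> -1, delta = -17
For k < 7: P[k] unchanged, delta_P[k] = 0
For k >= 7: P[k] shifts by exactly -17
Delta array: [0, 0, 0, 0, 0, 0, 0, -17]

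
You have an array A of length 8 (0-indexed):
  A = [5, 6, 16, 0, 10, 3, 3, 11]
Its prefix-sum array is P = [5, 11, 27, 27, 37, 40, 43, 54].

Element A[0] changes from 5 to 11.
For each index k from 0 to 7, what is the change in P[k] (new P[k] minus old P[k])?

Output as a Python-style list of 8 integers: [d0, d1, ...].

Element change: A[0] 5 -> 11, delta = 6
For k < 0: P[k] unchanged, delta_P[k] = 0
For k >= 0: P[k] shifts by exactly 6
Delta array: [6, 6, 6, 6, 6, 6, 6, 6]

Answer: [6, 6, 6, 6, 6, 6, 6, 6]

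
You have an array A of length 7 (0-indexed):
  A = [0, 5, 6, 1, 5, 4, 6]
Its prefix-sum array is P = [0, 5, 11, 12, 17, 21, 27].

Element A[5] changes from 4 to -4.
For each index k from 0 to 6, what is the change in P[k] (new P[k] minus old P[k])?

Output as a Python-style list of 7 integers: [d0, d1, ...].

Element change: A[5] 4 -> -4, delta = -8
For k < 5: P[k] unchanged, delta_P[k] = 0
For k >= 5: P[k] shifts by exactly -8
Delta array: [0, 0, 0, 0, 0, -8, -8]

Answer: [0, 0, 0, 0, 0, -8, -8]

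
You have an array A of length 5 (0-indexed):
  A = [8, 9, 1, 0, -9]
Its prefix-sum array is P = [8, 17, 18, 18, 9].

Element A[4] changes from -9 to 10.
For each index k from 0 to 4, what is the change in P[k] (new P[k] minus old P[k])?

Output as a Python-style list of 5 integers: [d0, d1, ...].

Element change: A[4] -9 -> 10, delta = 19
For k < 4: P[k] unchanged, delta_P[k] = 0
For k >= 4: P[k] shifts by exactly 19
Delta array: [0, 0, 0, 0, 19]

Answer: [0, 0, 0, 0, 19]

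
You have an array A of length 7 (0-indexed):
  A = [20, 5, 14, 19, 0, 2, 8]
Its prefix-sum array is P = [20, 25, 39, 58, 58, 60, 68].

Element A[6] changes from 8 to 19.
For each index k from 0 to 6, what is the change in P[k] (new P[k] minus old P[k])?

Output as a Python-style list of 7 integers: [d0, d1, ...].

Answer: [0, 0, 0, 0, 0, 0, 11]

Derivation:
Element change: A[6] 8 -> 19, delta = 11
For k < 6: P[k] unchanged, delta_P[k] = 0
For k >= 6: P[k] shifts by exactly 11
Delta array: [0, 0, 0, 0, 0, 0, 11]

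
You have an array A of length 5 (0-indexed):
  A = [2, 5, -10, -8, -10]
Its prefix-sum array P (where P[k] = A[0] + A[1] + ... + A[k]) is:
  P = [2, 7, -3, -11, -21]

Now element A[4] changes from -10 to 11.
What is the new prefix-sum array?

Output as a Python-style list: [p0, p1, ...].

Change: A[4] -10 -> 11, delta = 21
P[k] for k < 4: unchanged (A[4] not included)
P[k] for k >= 4: shift by delta = 21
  P[0] = 2 + 0 = 2
  P[1] = 7 + 0 = 7
  P[2] = -3 + 0 = -3
  P[3] = -11 + 0 = -11
  P[4] = -21 + 21 = 0

Answer: [2, 7, -3, -11, 0]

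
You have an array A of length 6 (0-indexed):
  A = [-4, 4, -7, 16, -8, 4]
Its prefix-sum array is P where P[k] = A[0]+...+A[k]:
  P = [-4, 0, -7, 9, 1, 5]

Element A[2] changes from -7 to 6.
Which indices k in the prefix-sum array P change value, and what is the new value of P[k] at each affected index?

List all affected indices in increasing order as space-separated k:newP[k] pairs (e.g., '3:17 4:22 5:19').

P[k] = A[0] + ... + A[k]
P[k] includes A[2] iff k >= 2
Affected indices: 2, 3, ..., 5; delta = 13
  P[2]: -7 + 13 = 6
  P[3]: 9 + 13 = 22
  P[4]: 1 + 13 = 14
  P[5]: 5 + 13 = 18

Answer: 2:6 3:22 4:14 5:18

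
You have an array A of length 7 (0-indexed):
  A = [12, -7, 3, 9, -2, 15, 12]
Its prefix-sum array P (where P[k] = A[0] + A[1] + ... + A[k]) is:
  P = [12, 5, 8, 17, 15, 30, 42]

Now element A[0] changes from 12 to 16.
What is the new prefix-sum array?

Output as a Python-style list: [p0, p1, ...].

Change: A[0] 12 -> 16, delta = 4
P[k] for k < 0: unchanged (A[0] not included)
P[k] for k >= 0: shift by delta = 4
  P[0] = 12 + 4 = 16
  P[1] = 5 + 4 = 9
  P[2] = 8 + 4 = 12
  P[3] = 17 + 4 = 21
  P[4] = 15 + 4 = 19
  P[5] = 30 + 4 = 34
  P[6] = 42 + 4 = 46

Answer: [16, 9, 12, 21, 19, 34, 46]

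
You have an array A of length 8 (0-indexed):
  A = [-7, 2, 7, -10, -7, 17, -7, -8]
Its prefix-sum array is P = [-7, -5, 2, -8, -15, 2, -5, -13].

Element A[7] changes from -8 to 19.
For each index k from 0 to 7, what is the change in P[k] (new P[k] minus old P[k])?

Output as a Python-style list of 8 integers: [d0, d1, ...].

Element change: A[7] -8 -> 19, delta = 27
For k < 7: P[k] unchanged, delta_P[k] = 0
For k >= 7: P[k] shifts by exactly 27
Delta array: [0, 0, 0, 0, 0, 0, 0, 27]

Answer: [0, 0, 0, 0, 0, 0, 0, 27]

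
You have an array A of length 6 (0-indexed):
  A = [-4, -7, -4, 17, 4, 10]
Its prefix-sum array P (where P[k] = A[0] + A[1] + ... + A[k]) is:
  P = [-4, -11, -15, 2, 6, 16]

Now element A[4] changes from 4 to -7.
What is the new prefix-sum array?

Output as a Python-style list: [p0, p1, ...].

Change: A[4] 4 -> -7, delta = -11
P[k] for k < 4: unchanged (A[4] not included)
P[k] for k >= 4: shift by delta = -11
  P[0] = -4 + 0 = -4
  P[1] = -11 + 0 = -11
  P[2] = -15 + 0 = -15
  P[3] = 2 + 0 = 2
  P[4] = 6 + -11 = -5
  P[5] = 16 + -11 = 5

Answer: [-4, -11, -15, 2, -5, 5]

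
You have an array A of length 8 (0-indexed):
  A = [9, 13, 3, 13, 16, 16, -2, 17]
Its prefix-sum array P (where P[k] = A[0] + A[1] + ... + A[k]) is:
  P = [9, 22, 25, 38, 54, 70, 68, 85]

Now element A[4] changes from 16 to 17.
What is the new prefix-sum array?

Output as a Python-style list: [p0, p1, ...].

Answer: [9, 22, 25, 38, 55, 71, 69, 86]

Derivation:
Change: A[4] 16 -> 17, delta = 1
P[k] for k < 4: unchanged (A[4] not included)
P[k] for k >= 4: shift by delta = 1
  P[0] = 9 + 0 = 9
  P[1] = 22 + 0 = 22
  P[2] = 25 + 0 = 25
  P[3] = 38 + 0 = 38
  P[4] = 54 + 1 = 55
  P[5] = 70 + 1 = 71
  P[6] = 68 + 1 = 69
  P[7] = 85 + 1 = 86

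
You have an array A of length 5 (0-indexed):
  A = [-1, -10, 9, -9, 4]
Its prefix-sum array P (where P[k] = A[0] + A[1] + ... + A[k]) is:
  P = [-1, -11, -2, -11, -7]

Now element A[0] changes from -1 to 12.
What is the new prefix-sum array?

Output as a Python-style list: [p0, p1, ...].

Change: A[0] -1 -> 12, delta = 13
P[k] for k < 0: unchanged (A[0] not included)
P[k] for k >= 0: shift by delta = 13
  P[0] = -1 + 13 = 12
  P[1] = -11 + 13 = 2
  P[2] = -2 + 13 = 11
  P[3] = -11 + 13 = 2
  P[4] = -7 + 13 = 6

Answer: [12, 2, 11, 2, 6]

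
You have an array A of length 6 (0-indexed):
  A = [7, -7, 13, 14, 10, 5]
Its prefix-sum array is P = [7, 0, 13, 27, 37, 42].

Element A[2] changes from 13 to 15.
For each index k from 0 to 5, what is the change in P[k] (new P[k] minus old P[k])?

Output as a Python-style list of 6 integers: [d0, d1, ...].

Element change: A[2] 13 -> 15, delta = 2
For k < 2: P[k] unchanged, delta_P[k] = 0
For k >= 2: P[k] shifts by exactly 2
Delta array: [0, 0, 2, 2, 2, 2]

Answer: [0, 0, 2, 2, 2, 2]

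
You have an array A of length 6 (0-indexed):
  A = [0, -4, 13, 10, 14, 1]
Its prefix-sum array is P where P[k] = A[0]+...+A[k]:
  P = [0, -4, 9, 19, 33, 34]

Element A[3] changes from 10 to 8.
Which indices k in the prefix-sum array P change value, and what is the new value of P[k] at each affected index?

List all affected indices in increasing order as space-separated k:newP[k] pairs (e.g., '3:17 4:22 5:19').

Answer: 3:17 4:31 5:32

Derivation:
P[k] = A[0] + ... + A[k]
P[k] includes A[3] iff k >= 3
Affected indices: 3, 4, ..., 5; delta = -2
  P[3]: 19 + -2 = 17
  P[4]: 33 + -2 = 31
  P[5]: 34 + -2 = 32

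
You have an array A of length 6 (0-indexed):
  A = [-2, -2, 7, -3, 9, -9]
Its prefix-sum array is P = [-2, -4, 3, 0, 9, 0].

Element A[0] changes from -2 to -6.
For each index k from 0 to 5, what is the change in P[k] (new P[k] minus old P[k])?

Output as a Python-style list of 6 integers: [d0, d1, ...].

Element change: A[0] -2 -> -6, delta = -4
For k < 0: P[k] unchanged, delta_P[k] = 0
For k >= 0: P[k] shifts by exactly -4
Delta array: [-4, -4, -4, -4, -4, -4]

Answer: [-4, -4, -4, -4, -4, -4]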